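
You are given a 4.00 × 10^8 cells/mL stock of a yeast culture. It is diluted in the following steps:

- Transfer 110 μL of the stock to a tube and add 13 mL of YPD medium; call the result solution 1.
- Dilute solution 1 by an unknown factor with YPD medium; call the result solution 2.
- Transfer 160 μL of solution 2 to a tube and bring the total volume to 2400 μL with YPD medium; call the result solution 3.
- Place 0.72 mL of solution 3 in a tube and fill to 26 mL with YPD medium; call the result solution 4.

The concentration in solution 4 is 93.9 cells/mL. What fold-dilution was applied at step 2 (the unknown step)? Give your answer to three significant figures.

Step 1: 110 μL + 13 mL = 13110 μL total → factor 13110/110 = 119.18
Step 2: unknown factor x
Step 3: 160 μL brought to 2400 μL → factor 2400/160 = 15
Step 4: 0.72 mL brought to 26 mL → factor 26/0.72 = 36.111
Product of known-step factors = 64557
Overall factor = 4.00 × 10^8 cells/mL / (93.9 cells/mL) = 4.2599 × 10^6
x = 4.2599 × 10^6 / 64557 = 66.0

66.0-fold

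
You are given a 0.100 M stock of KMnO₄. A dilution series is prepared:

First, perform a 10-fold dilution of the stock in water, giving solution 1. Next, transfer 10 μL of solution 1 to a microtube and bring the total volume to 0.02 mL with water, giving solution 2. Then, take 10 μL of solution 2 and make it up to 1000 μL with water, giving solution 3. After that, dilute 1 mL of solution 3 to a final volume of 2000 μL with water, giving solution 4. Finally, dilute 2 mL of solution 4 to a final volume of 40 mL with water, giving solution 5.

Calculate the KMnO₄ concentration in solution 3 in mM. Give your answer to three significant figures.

0.0500 mM

Step 1: 10-fold → factor 10
Step 2: 10 μL brought to 0.02 mL → factor 20/10 = 2
Step 3: 10 μL brought to 1000 μL → factor 1000/10 = 100
Dilution factor through solution 3 = 10 × 2 × 100 = 2000
[solution 3] = 0.100 M / 2000 = 5.000 × 10^-5 M = 0.0500 mM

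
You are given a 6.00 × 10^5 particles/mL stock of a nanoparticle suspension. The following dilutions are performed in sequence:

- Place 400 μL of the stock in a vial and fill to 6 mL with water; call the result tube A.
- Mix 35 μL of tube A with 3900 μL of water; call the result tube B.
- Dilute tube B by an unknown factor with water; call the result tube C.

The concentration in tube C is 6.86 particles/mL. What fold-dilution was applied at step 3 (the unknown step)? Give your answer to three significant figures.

51.9-fold

Step 1: 400 μL brought to 6 mL → factor 6000/400 = 15
Step 2: 35 μL + 3900 μL = 3935 μL total → factor 3935/35 = 112.43
Step 3: unknown factor x
Product of known-step factors = 1686.4
Overall factor = 6.00 × 10^5 particles/mL / (6.86 particles/mL) = 87464
x = 87464 / 1686.4 = 51.9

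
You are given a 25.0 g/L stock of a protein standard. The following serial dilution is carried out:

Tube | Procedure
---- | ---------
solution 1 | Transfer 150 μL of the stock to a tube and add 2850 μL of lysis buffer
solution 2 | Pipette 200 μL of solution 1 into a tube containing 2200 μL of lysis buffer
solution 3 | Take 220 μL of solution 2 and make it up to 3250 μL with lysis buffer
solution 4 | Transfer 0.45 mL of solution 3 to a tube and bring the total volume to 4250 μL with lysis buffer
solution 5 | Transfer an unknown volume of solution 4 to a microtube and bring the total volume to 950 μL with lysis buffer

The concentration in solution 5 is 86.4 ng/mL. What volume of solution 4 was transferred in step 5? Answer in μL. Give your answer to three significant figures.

110 μL

Step 1: 150 μL + 2850 μL = 3000 μL total → factor 3000/150 = 20
Step 2: 200 μL + 2200 μL = 2400 μL total → factor 2400/200 = 12
Step 3: 220 μL brought to 3250 μL → factor 3250/220 = 14.773
Step 4: 0.45 mL brought to 4250 μL → factor 4.25/0.45 = 9.4444
Step 5: v brought to 950 μL → factor = 950 μL/v
Product of known-step factors = 33485
Overall factor = 25.0 g/L / (86.4 ng/mL) = 2.8935 × 10^5
Step-5 factor = 2.8935 × 10^5 / 33485 = 8.6413
v = 950 μL / 8.6413 = 110 μL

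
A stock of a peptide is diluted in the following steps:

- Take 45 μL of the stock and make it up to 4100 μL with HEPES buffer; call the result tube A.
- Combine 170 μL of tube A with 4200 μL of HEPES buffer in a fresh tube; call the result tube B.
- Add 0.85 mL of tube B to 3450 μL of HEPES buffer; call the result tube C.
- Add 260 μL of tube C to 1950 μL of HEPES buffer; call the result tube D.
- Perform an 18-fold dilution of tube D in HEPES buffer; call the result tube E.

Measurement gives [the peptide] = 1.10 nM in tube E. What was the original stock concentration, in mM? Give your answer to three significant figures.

Step 1: 45 μL brought to 4100 μL → factor 4100/45 = 91.111
Step 2: 170 μL + 4200 μL = 4370 μL total → factor 4370/170 = 25.706
Step 3: 0.85 mL + 3450 μL = 4.3 mL total → factor 4.3/0.85 = 5.0588
Step 4: 260 μL + 1950 μL = 2210 μL total → factor 2210/260 = 8.5
Step 5: 18-fold → factor 18
Overall dilution factor = 91.111 × 25.706 × 5.0588 × 8.5 × 18 = 1.8128 × 10^6
Stock = 1.10 nM × 1.8128 × 10^6 = 1.994 × 10^6 nM = 1.99 mM

1.99 mM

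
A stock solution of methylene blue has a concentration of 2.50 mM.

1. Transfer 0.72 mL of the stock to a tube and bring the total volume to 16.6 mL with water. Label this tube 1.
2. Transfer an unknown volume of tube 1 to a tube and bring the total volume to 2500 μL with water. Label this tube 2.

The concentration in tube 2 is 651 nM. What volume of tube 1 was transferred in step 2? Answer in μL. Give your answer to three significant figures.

Step 1: 0.72 mL brought to 16.6 mL → factor 16.6/0.72 = 23.056
Step 2: v brought to 2500 μL → factor = 2500 μL/v
Product of known-step factors = 23.056
Overall factor = 2.50 mM / (651 nM) = 3840.2
Step-2 factor = 3840.2 / 23.056 = 166.56
v = 2500 μL / 166.56 = 15.0 μL

15.0 μL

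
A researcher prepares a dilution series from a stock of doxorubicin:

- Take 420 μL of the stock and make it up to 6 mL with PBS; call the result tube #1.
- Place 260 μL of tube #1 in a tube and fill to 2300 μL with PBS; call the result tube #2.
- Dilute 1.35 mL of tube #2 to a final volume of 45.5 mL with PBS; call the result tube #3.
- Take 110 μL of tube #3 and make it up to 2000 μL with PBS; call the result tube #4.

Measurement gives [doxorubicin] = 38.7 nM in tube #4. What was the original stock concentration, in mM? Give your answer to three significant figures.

3.00 mM

Step 1: 420 μL brought to 6 mL → factor 6000/420 = 14.286
Step 2: 260 μL brought to 2300 μL → factor 2300/260 = 8.8462
Step 3: 1.35 mL brought to 45.5 mL → factor 45.5/1.35 = 33.704
Step 4: 110 μL brought to 2000 μL → factor 2000/110 = 18.182
Overall dilution factor = 14.286 × 8.8462 × 33.704 × 18.182 = 77441
Stock = 38.7 nM × 77441 = 2.997 × 10^6 nM = 3.00 mM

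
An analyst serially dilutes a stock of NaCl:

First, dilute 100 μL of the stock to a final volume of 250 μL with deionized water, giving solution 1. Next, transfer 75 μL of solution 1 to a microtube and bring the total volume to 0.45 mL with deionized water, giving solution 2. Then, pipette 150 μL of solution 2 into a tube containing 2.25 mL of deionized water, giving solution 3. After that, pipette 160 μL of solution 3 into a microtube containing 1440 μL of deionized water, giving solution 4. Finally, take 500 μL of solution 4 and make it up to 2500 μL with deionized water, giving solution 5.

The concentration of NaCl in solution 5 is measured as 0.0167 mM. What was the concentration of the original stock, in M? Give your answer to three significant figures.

Step 1: 100 μL brought to 250 μL → factor 250/100 = 2.5
Step 2: 75 μL brought to 0.45 mL → factor 450/75 = 6
Step 3: 150 μL + 2.25 mL = 2400 μL total → factor 2400/150 = 16
Step 4: 160 μL + 1440 μL = 1600 μL total → factor 1600/160 = 10
Step 5: 500 μL brought to 2500 μL → factor 2500/500 = 5
Overall dilution factor = 2.5 × 6 × 16 × 10 × 5 = 12000
Stock = 0.0167 mM × 12000 = 200.4 mM = 0.200 M

0.200 M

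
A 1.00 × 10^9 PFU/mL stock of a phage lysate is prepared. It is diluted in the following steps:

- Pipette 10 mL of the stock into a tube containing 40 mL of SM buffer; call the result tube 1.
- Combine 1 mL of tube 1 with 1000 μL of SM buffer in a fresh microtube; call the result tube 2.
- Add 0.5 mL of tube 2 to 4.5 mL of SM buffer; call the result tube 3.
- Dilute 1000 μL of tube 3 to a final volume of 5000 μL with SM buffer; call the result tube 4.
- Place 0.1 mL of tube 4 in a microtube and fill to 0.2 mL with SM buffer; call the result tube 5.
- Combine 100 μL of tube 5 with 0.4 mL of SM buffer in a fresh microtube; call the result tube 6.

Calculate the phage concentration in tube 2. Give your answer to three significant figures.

Step 1: 10 mL + 40 mL = 50 mL total → factor 50/10 = 5
Step 2: 1 mL + 1000 μL = 2 mL total → factor 2/1 = 2
Dilution factor through tube 2 = 5 × 2 = 10
[tube 2] = 1.00 × 10^9 PFU/mL / 10 = 1.00 × 10^8 PFU/mL

1.00 × 10^8 PFU/mL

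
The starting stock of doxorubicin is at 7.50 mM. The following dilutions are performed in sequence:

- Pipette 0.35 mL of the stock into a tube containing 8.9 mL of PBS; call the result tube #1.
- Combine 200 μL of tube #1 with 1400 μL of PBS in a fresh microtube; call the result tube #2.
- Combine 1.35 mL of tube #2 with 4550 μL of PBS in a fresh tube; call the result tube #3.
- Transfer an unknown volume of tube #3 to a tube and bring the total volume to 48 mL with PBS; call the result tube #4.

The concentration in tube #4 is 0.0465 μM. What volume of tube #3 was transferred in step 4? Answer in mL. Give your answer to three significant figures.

Step 1: 0.35 mL + 8.9 mL = 9.25 mL total → factor 9.25/0.35 = 26.429
Step 2: 200 μL + 1400 μL = 1600 μL total → factor 1600/200 = 8
Step 3: 1.35 mL + 4550 μL = 5.9 mL total → factor 5.9/1.35 = 4.3704
Step 4: v brought to 48 mL → factor = 48 mL/v
Product of known-step factors = 924.02
Overall factor = 7.50 mM / (0.0465 μM) = 1.6129 × 10^5
Step-4 factor = 1.6129 × 10^5 / 924.02 = 174.55
v = 48 mL / 174.55 = 0.275 mL

0.275 mL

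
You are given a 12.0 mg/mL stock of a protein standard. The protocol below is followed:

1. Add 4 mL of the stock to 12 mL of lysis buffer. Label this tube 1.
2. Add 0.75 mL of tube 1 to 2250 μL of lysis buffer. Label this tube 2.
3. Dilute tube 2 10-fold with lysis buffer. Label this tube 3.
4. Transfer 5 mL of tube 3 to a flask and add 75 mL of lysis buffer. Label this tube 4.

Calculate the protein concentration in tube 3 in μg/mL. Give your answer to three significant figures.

Step 1: 4 mL + 12 mL = 16 mL total → factor 16/4 = 4
Step 2: 0.75 mL + 2250 μL = 3 mL total → factor 3/0.75 = 4
Step 3: 10-fold → factor 10
Dilution factor through tube 3 = 4 × 4 × 10 = 160
[tube 3] = 12.0 mg/mL / 160 = 0.07500 mg/mL = 75.0 μg/mL

75.0 μg/mL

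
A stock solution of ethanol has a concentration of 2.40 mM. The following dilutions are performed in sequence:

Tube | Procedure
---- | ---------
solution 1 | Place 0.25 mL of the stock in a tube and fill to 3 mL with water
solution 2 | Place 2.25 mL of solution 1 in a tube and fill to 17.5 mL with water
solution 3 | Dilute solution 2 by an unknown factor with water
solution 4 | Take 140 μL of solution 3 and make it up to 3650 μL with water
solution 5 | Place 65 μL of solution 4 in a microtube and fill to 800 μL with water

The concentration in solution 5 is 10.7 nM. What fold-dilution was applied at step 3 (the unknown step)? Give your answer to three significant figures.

7.49-fold

Step 1: 0.25 mL brought to 3 mL → factor 3/0.25 = 12
Step 2: 2.25 mL brought to 17.5 mL → factor 17.5/2.25 = 7.7778
Step 3: unknown factor x
Step 4: 140 μL brought to 3650 μL → factor 3650/140 = 26.071
Step 5: 65 μL brought to 800 μL → factor 800/65 = 12.308
Product of known-step factors = 29949
Overall factor = 2.40 mM / (10.7 nM) = 2.243 × 10^5
x = 2.243 × 10^5 / 29949 = 7.49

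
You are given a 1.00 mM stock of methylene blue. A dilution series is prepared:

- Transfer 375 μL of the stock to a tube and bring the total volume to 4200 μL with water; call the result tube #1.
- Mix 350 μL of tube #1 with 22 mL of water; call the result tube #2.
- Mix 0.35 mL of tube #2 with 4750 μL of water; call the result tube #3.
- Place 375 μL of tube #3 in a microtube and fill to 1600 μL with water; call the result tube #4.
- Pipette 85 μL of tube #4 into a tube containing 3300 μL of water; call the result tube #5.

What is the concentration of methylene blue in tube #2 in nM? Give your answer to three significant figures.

1.40 × 10^3 nM

Step 1: 375 μL brought to 4200 μL → factor 4200/375 = 11.2
Step 2: 350 μL + 22 mL = 22350 μL total → factor 22350/350 = 63.857
Dilution factor through tube #2 = 11.2 × 63.857 = 715.2
[tube #2] = 1.00 mM / 715.2 = 0.001398 mM = 1.40 × 10^3 nM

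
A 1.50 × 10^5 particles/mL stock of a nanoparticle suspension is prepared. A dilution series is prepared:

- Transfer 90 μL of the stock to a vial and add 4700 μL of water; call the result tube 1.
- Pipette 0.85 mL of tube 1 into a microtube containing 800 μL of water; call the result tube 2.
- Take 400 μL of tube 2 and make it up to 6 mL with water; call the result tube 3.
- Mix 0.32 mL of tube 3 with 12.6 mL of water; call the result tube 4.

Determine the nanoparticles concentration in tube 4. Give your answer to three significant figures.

2.40 particles/mL

Step 1: 90 μL + 4700 μL = 4790 μL total → factor 4790/90 = 53.222
Step 2: 0.85 mL + 800 μL = 1.65 mL total → factor 1.65/0.85 = 1.9412
Step 3: 400 μL brought to 6 mL → factor 6000/400 = 15
Step 4: 0.32 mL + 12.6 mL = 12.92 mL total → factor 12.92/0.32 = 40.375
Overall dilution factor = 53.222 × 1.9412 × 15 × 40.375 = 62569
Final = 1.50 × 10^5 particles/mL / 62569 = 2.40 particles/mL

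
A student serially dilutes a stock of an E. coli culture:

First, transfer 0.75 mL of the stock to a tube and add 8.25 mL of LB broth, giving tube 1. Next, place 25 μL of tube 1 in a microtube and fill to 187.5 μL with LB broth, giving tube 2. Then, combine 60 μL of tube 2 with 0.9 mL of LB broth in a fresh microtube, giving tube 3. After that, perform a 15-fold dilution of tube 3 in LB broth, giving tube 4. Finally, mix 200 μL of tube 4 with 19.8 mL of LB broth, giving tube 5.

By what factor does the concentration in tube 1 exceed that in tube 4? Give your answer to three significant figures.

Step 1: 0.75 mL + 8.25 mL = 9 mL total → factor 9/0.75 = 12
Step 2: 25 μL brought to 187.5 μL → factor 187.5/25 = 7.5
Step 3: 60 μL + 0.9 mL = 960 μL total → factor 960/60 = 16
Step 4: 15-fold → factor 15
Dilution factor to tube 1 = 12; to tube 4 = 21600
[tube 1]/[tube 4] = (factor to tube 4)/(factor to tube 1) = 21600/12 = 1.80 × 10^3

1.80 × 10^3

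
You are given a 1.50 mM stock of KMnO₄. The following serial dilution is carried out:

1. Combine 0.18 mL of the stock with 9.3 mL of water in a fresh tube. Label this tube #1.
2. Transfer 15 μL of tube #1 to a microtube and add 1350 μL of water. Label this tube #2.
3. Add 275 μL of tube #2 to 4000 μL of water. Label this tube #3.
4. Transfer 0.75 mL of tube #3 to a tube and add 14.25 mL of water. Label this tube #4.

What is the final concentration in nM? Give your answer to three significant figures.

1.01 nM

Step 1: 0.18 mL + 9.3 mL = 9.48 mL total → factor 9.48/0.18 = 52.667
Step 2: 15 μL + 1350 μL = 1365 μL total → factor 1365/15 = 91
Step 3: 275 μL + 4000 μL = 4275 μL total → factor 4275/275 = 15.545
Step 4: 0.75 mL + 14.25 mL = 15 mL total → factor 15/0.75 = 20
Overall dilution factor = 52.667 × 91 × 15.545 × 20 = 1.4901 × 10^6
Final = 1.50 mM / 1.4901 × 10^6 = 1.007 × 10^-6 mM = 1.01 nM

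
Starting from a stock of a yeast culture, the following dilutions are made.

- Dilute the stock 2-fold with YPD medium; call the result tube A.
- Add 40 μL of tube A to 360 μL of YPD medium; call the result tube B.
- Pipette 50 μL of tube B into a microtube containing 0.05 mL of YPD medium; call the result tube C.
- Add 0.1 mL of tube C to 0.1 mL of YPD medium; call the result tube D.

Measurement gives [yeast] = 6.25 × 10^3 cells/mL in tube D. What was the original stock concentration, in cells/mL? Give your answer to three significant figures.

Step 1: 2-fold → factor 2
Step 2: 40 μL + 360 μL = 400 μL total → factor 400/40 = 10
Step 3: 50 μL + 0.05 mL = 100 μL total → factor 100/50 = 2
Step 4: 0.1 mL + 0.1 mL = 0.2 mL total → factor 0.2/0.1 = 2
Overall dilution factor = 2 × 10 × 2 × 2 = 80
Stock = 6.25 × 10^3 cells/mL × 80 = 5.00 × 10^5 cells/mL

5.00 × 10^5 cells/mL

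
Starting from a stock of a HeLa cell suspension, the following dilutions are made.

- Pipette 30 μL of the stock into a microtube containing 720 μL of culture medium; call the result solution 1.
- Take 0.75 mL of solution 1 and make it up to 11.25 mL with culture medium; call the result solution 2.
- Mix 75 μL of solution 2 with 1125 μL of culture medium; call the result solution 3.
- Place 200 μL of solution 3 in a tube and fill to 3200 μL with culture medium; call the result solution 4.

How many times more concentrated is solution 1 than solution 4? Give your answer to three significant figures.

Step 1: 30 μL + 720 μL = 750 μL total → factor 750/30 = 25
Step 2: 0.75 mL brought to 11.25 mL → factor 11.25/0.75 = 15
Step 3: 75 μL + 1125 μL = 1200 μL total → factor 1200/75 = 16
Step 4: 200 μL brought to 3200 μL → factor 3200/200 = 16
Dilution factor to solution 1 = 25; to solution 4 = 96000
[solution 1]/[solution 4] = (factor to solution 4)/(factor to solution 1) = 96000/25 = 3.84 × 10^3

3.84 × 10^3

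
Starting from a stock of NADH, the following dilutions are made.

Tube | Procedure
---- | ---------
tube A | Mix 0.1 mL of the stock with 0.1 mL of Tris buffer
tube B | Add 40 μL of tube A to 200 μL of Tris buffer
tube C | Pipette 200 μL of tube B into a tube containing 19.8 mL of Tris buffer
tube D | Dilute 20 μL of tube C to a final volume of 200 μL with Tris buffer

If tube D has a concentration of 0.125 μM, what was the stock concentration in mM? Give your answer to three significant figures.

1.50 mM

Step 1: 0.1 mL + 0.1 mL = 0.2 mL total → factor 0.2/0.1 = 2
Step 2: 40 μL + 200 μL = 240 μL total → factor 240/40 = 6
Step 3: 200 μL + 19.8 mL = 20000 μL total → factor 20000/200 = 100
Step 4: 20 μL brought to 200 μL → factor 200/20 = 10
Overall dilution factor = 2 × 6 × 100 × 10 = 12000
Stock = 0.125 μM × 12000 = 1500 μM = 1.50 mM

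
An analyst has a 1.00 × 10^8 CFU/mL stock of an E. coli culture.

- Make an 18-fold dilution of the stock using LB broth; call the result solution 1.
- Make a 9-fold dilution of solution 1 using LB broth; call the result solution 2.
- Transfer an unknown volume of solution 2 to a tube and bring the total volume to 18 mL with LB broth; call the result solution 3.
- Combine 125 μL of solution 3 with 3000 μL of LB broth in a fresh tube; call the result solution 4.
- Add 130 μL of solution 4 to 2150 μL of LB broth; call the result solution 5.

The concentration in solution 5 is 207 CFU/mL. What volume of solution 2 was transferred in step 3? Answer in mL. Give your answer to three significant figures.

2.65 mL

Step 1: 18-fold → factor 18
Step 2: 9-fold → factor 9
Step 3: v brought to 18 mL → factor = 18 mL/v
Step 4: 125 μL + 3000 μL = 3125 μL total → factor 3125/125 = 25
Step 5: 130 μL + 2150 μL = 2280 μL total → factor 2280/130 = 17.538
Product of known-step factors = 71031
Overall factor = 1.00 × 10^8 CFU/mL / (207 CFU/mL) = 4.8309 × 10^5
Step-3 factor = 4.8309 × 10^5 / 71031 = 6.8012
v = 18 mL / 6.8012 = 2.65 mL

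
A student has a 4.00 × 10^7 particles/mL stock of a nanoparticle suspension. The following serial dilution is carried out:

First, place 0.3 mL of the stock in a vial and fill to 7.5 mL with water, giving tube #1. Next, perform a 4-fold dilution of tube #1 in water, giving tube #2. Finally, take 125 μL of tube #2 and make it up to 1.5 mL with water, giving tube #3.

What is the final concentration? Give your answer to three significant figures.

Step 1: 0.3 mL brought to 7.5 mL → factor 7.5/0.3 = 25
Step 2: 4-fold → factor 4
Step 3: 125 μL brought to 1.5 mL → factor 1500/125 = 12
Overall dilution factor = 25 × 4 × 12 = 1200
Final = 4.00 × 10^7 particles/mL / 1200 = 3.33 × 10^4 particles/mL

3.33 × 10^4 particles/mL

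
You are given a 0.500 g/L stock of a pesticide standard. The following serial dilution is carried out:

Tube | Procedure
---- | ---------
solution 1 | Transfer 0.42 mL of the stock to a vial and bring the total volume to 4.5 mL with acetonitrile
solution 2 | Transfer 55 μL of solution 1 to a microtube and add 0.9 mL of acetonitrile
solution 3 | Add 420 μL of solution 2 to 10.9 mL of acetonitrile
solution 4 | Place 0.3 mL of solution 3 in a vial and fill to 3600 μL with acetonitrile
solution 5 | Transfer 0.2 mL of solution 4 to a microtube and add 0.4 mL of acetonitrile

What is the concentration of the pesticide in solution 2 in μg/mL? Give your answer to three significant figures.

Step 1: 0.42 mL brought to 4.5 mL → factor 4.5/0.42 = 10.714
Step 2: 55 μL + 0.9 mL = 955 μL total → factor 955/55 = 17.364
Dilution factor through solution 2 = 10.714 × 17.364 = 186.04
[solution 2] = 0.500 g/L / 186.04 = 0.002688 g/L = 2.69 μg/mL

2.69 μg/mL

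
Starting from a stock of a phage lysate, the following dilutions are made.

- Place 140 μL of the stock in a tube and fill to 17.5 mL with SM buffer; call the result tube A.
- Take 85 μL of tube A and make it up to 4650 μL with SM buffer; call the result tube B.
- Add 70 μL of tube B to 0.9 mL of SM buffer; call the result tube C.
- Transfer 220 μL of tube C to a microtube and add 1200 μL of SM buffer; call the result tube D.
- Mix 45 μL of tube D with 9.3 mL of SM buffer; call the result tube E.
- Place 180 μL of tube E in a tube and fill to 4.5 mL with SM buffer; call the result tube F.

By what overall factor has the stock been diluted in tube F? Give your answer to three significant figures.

3.18 × 10^9

Step 1: 140 μL brought to 17.5 mL → factor 17500/140 = 125
Step 2: 85 μL brought to 4650 μL → factor 4650/85 = 54.706
Step 3: 70 μL + 0.9 mL = 970 μL total → factor 970/70 = 13.857
Step 4: 220 μL + 1200 μL = 1420 μL total → factor 1420/220 = 6.4545
Step 5: 45 μL + 9.3 mL = 9345 μL total → factor 9345/45 = 207.67
Step 6: 180 μL brought to 4.5 mL → factor 4500/180 = 25
Overall dilution factor = 125 × 54.706 × 13.857 × 6.4545 × 207.67 × 25 = 3.1753 × 10^9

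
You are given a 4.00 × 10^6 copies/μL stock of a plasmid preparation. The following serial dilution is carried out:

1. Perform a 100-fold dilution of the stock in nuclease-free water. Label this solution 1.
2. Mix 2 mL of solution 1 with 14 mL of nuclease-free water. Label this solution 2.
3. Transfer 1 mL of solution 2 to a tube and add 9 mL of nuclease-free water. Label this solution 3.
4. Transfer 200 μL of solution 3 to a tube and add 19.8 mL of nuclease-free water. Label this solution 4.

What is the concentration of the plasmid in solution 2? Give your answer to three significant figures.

Step 1: 100-fold → factor 100
Step 2: 2 mL + 14 mL = 16 mL total → factor 16/2 = 8
Dilution factor through solution 2 = 100 × 8 = 800
[solution 2] = 4.00 × 10^6 copies/μL / 800 = 5.00 × 10^3 copies/μL

5.00 × 10^3 copies/μL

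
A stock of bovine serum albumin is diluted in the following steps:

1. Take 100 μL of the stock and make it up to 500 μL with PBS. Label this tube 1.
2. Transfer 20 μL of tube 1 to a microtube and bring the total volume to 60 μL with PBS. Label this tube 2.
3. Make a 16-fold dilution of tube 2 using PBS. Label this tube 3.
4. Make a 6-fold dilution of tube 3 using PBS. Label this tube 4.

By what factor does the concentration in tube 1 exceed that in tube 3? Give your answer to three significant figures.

48.0

Step 1: 100 μL brought to 500 μL → factor 500/100 = 5
Step 2: 20 μL brought to 60 μL → factor 60/20 = 3
Step 3: 16-fold → factor 16
Dilution factor to tube 1 = 5; to tube 3 = 240
[tube 1]/[tube 3] = (factor to tube 3)/(factor to tube 1) = 240/5 = 48.0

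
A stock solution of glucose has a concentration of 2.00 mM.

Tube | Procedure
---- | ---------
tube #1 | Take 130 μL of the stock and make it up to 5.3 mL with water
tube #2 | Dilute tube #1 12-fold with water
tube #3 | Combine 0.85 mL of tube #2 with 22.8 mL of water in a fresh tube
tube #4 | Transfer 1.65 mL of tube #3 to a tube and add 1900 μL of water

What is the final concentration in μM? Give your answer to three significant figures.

0.0683 μM

Step 1: 130 μL brought to 5.3 mL → factor 5300/130 = 40.769
Step 2: 12-fold → factor 12
Step 3: 0.85 mL + 22.8 mL = 23.65 mL total → factor 23.65/0.85 = 27.824
Step 4: 1.65 mL + 1900 μL = 3.55 mL total → factor 3.55/1.65 = 2.1515
Overall dilution factor = 40.769 × 12 × 27.824 × 2.1515 = 29287
Final = 2.00 mM / 29287 = 6.829 × 10^-5 mM = 0.0683 μM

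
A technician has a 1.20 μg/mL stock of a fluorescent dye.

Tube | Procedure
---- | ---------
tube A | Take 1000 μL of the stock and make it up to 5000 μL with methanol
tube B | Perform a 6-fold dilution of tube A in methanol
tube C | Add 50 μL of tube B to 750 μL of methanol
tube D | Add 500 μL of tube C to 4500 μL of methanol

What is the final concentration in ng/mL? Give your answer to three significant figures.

0.250 ng/mL

Step 1: 1000 μL brought to 5000 μL → factor 5000/1000 = 5
Step 2: 6-fold → factor 6
Step 3: 50 μL + 750 μL = 800 μL total → factor 800/50 = 16
Step 4: 500 μL + 4500 μL = 5000 μL total → factor 5000/500 = 10
Overall dilution factor = 5 × 6 × 16 × 10 = 4800
Final = 1.20 μg/mL / 4800 = 0.0002500 μg/mL = 0.250 ng/mL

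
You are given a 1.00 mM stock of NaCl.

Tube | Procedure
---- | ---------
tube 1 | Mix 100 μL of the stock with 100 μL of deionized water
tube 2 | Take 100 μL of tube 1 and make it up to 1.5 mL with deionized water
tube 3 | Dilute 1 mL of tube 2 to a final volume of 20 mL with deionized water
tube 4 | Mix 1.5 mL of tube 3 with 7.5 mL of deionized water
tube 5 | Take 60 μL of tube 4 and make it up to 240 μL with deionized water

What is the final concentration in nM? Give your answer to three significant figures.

Step 1: 100 μL + 100 μL = 200 μL total → factor 200/100 = 2
Step 2: 100 μL brought to 1.5 mL → factor 1500/100 = 15
Step 3: 1 mL brought to 20 mL → factor 20/1 = 20
Step 4: 1.5 mL + 7.5 mL = 9 mL total → factor 9/1.5 = 6
Step 5: 60 μL brought to 240 μL → factor 240/60 = 4
Overall dilution factor = 2 × 15 × 20 × 6 × 4 = 14400
Final = 1.00 mM / 14400 = 6.944 × 10^-5 mM = 69.4 nM

69.4 nM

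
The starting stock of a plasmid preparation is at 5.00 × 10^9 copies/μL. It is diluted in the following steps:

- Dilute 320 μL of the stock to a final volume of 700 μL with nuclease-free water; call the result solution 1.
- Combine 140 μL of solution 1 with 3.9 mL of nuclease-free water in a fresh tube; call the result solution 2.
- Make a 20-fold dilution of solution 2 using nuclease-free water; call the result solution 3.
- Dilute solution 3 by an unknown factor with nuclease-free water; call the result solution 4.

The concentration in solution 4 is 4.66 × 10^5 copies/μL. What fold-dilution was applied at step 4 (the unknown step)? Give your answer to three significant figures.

8.50-fold

Step 1: 320 μL brought to 700 μL → factor 700/320 = 2.1875
Step 2: 140 μL + 3.9 mL = 4040 μL total → factor 4040/140 = 28.857
Step 3: 20-fold → factor 20
Step 4: unknown factor x
Product of known-step factors = 1262.5
Overall factor = 5.00 × 10^9 copies/μL / (4.66 × 10^5 copies/μL) = 10730
x = 10730 / 1262.5 = 8.50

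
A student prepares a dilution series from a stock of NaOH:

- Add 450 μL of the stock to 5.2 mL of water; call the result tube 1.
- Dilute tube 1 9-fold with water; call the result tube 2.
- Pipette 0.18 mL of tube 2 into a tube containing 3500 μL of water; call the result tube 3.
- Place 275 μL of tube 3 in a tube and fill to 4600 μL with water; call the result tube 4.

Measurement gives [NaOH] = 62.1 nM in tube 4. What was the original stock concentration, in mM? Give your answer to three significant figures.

Step 1: 450 μL + 5.2 mL = 5650 μL total → factor 5650/450 = 12.556
Step 2: 9-fold → factor 9
Step 3: 0.18 mL + 3500 μL = 3.68 mL total → factor 3.68/0.18 = 20.444
Step 4: 275 μL brought to 4600 μL → factor 4600/275 = 16.727
Overall dilution factor = 12.556 × 9 × 20.444 × 16.727 = 38644
Stock = 62.1 nM × 38644 = 2.400 × 10^6 nM = 2.40 mM

2.40 mM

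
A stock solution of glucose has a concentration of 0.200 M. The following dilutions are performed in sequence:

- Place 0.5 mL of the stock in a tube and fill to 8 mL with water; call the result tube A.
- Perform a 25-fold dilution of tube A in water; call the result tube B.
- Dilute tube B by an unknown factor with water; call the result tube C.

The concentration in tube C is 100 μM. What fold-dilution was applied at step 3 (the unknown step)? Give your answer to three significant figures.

5.00-fold

Step 1: 0.5 mL brought to 8 mL → factor 8/0.5 = 16
Step 2: 25-fold → factor 25
Step 3: unknown factor x
Product of known-step factors = 400
Overall factor = 0.200 M / (100 μM) = 2000
x = 2000 / 400 = 5.00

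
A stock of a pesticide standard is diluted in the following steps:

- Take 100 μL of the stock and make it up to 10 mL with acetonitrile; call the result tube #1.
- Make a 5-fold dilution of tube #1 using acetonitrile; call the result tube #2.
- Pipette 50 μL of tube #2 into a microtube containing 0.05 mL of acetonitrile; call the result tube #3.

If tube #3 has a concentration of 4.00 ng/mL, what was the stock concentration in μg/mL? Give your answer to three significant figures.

Step 1: 100 μL brought to 10 mL → factor 10000/100 = 100
Step 2: 5-fold → factor 5
Step 3: 50 μL + 0.05 mL = 100 μL total → factor 100/50 = 2
Overall dilution factor = 100 × 5 × 2 = 1000
Stock = 4.00 ng/mL × 1000 = 4000 ng/mL = 4.00 μg/mL

4.00 μg/mL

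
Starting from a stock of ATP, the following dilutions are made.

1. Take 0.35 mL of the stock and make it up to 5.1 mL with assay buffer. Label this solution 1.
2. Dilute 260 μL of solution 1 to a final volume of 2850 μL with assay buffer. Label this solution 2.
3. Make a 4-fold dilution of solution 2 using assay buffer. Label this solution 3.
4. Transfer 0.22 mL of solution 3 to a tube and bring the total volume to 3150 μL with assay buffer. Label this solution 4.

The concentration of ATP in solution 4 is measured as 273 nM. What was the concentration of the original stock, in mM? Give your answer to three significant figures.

2.50 mM

Step 1: 0.35 mL brought to 5.1 mL → factor 5.1/0.35 = 14.571
Step 2: 260 μL brought to 2850 μL → factor 2850/260 = 10.962
Step 3: 4-fold → factor 4
Step 4: 0.22 mL brought to 3150 μL → factor 3.15/0.22 = 14.318
Overall dilution factor = 14.571 × 10.962 × 4 × 14.318 = 9147.9
Stock = 273 nM × 9147.9 = 2.497 × 10^6 nM = 2.50 mM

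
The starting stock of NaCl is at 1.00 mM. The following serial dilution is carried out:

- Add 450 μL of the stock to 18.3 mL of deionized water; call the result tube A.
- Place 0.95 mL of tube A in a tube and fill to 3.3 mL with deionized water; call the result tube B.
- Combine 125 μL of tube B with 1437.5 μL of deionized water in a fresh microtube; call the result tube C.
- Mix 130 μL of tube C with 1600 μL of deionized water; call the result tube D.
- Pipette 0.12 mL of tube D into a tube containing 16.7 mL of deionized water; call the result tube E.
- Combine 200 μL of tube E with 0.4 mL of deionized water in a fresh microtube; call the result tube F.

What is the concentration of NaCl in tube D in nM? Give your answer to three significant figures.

41.5 nM

Step 1: 450 μL + 18.3 mL = 18750 μL total → factor 18750/450 = 41.667
Step 2: 0.95 mL brought to 3.3 mL → factor 3.3/0.95 = 3.4737
Step 3: 125 μL + 1437.5 μL = 1562.5 μL total → factor 1562.5/125 = 12.5
Step 4: 130 μL + 1600 μL = 1730 μL total → factor 1730/130 = 13.308
Dilution factor through tube D = 41.667 × 3.4737 × 12.5 × 13.308 = 24076
[tube D] = 1.00 mM / 24076 = 4.153 × 10^-5 mM = 41.5 nM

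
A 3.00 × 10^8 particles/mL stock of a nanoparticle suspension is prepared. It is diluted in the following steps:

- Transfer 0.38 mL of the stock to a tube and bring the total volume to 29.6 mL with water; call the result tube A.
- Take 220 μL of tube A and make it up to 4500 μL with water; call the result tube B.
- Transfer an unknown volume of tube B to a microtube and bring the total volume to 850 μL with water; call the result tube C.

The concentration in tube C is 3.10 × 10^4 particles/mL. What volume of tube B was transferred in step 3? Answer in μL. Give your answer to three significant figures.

Step 1: 0.38 mL brought to 29.6 mL → factor 29.6/0.38 = 77.895
Step 2: 220 μL brought to 4500 μL → factor 4500/220 = 20.455
Step 3: v brought to 850 μL → factor = 850 μL/v
Product of known-step factors = 1593.3
Overall factor = 3.00 × 10^8 particles/mL / (3.10 × 10^4 particles/mL) = 9677.4
Step-3 factor = 9677.4 / 1593.3 = 6.0738
v = 850 μL / 6.0738 = 140 μL

140 μL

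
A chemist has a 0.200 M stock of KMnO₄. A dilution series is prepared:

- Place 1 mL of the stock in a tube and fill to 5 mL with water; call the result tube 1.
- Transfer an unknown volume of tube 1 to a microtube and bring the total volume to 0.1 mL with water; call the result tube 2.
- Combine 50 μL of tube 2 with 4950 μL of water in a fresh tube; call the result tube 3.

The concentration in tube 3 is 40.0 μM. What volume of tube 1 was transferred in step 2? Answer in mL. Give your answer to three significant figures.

Step 1: 1 mL brought to 5 mL → factor 5/1 = 5
Step 2: v brought to 0.1 mL → factor = 0.1 mL/v
Step 3: 50 μL + 4950 μL = 5000 μL total → factor 5000/50 = 100
Product of known-step factors = 500
Overall factor = 0.200 M / (40.0 μM) = 5000
Step-2 factor = 5000 / 500 = 10
v = 0.1 mL / 10 = 0.0100 mL

0.0100 mL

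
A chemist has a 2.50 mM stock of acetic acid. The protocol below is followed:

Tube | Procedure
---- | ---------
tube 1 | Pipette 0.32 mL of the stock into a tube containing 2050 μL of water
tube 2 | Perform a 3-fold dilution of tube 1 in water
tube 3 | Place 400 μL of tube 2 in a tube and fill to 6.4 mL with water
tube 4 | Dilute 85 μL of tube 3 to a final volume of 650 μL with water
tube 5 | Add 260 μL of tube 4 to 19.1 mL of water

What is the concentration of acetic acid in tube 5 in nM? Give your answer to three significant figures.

12.4 nM

Step 1: 0.32 mL + 2050 μL = 2.37 mL total → factor 2.37/0.32 = 7.4062
Step 2: 3-fold → factor 3
Step 3: 400 μL brought to 6.4 mL → factor 6400/400 = 16
Step 4: 85 μL brought to 650 μL → factor 650/85 = 7.6471
Step 5: 260 μL + 19.1 mL = 19360 μL total → factor 19360/260 = 74.462
Overall dilution factor = 7.4062 × 3 × 16 × 7.6471 × 74.462 = 2.0243 × 10^5
Final = 2.50 mM / 2.0243 × 10^5 = 1.235 × 10^-5 mM = 12.4 nM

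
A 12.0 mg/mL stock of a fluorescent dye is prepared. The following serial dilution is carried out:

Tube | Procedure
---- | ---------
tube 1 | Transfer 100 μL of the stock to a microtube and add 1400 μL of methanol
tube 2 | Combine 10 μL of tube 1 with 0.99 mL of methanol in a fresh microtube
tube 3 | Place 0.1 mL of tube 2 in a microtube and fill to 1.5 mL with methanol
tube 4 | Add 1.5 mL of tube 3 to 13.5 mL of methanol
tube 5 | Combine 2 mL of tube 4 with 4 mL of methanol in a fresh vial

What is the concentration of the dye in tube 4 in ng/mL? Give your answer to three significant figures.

53.3 ng/mL

Step 1: 100 μL + 1400 μL = 1500 μL total → factor 1500/100 = 15
Step 2: 10 μL + 0.99 mL = 1000 μL total → factor 1000/10 = 100
Step 3: 0.1 mL brought to 1.5 mL → factor 1.5/0.1 = 15
Step 4: 1.5 mL + 13.5 mL = 15 mL total → factor 15/1.5 = 10
Dilution factor through tube 4 = 15 × 100 × 15 × 10 = 2.25 × 10^5
[tube 4] = 12.0 mg/mL / 2.25 × 10^5 = 5.333 × 10^-5 mg/mL = 53.3 ng/mL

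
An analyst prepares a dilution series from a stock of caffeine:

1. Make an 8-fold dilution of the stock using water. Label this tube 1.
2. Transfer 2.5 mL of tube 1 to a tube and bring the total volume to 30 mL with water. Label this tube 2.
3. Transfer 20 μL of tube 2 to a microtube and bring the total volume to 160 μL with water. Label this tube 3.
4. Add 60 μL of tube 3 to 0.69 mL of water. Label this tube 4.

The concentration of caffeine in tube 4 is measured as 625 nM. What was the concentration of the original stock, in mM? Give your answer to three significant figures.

6.00 mM

Step 1: 8-fold → factor 8
Step 2: 2.5 mL brought to 30 mL → factor 30/2.5 = 12
Step 3: 20 μL brought to 160 μL → factor 160/20 = 8
Step 4: 60 μL + 0.69 mL = 750 μL total → factor 750/60 = 12.5
Overall dilution factor = 8 × 12 × 8 × 12.5 = 9600
Stock = 625 nM × 9600 = 6.000 × 10^6 nM = 6.00 mM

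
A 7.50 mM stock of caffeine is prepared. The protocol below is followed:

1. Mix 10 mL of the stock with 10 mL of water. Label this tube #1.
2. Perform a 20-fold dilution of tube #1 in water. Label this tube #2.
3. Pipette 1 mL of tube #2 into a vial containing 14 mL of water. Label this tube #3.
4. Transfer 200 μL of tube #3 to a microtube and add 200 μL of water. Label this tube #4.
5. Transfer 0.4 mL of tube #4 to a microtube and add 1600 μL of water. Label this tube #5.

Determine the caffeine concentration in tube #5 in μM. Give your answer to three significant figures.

Step 1: 10 mL + 10 mL = 20 mL total → factor 20/10 = 2
Step 2: 20-fold → factor 20
Step 3: 1 mL + 14 mL = 15 mL total → factor 15/1 = 15
Step 4: 200 μL + 200 μL = 400 μL total → factor 400/200 = 2
Step 5: 0.4 mL + 1600 μL = 2 mL total → factor 2/0.4 = 5
Overall dilution factor = 2 × 20 × 15 × 2 × 5 = 6000
Final = 7.50 mM / 6000 = 0.001250 mM = 1.25 μM

1.25 μM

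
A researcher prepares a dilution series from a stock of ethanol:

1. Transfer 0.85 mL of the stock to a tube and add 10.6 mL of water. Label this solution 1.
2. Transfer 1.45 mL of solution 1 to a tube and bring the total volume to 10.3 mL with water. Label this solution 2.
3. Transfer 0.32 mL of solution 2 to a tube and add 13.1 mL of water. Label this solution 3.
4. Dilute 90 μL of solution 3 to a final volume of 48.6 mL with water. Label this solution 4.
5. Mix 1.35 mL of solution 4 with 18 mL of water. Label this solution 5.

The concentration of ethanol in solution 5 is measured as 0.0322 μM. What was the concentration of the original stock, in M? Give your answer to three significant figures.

Step 1: 0.85 mL + 10.6 mL = 11.45 mL total → factor 11.45/0.85 = 13.471
Step 2: 1.45 mL brought to 10.3 mL → factor 10.3/1.45 = 7.1034
Step 3: 0.32 mL + 13.1 mL = 13.42 mL total → factor 13.42/0.32 = 41.938
Step 4: 90 μL brought to 48.6 mL → factor 48600/90 = 540
Step 5: 1.35 mL + 18 mL = 19.35 mL total → factor 19.35/1.35 = 14.333
Overall dilution factor = 13.471 × 7.1034 × 41.938 × 540 × 14.333 = 3.106 × 10^7
Stock = 0.0322 μM × 3.106 × 10^7 = 1.000 × 10^6 μM = 1.00 M

1.00 M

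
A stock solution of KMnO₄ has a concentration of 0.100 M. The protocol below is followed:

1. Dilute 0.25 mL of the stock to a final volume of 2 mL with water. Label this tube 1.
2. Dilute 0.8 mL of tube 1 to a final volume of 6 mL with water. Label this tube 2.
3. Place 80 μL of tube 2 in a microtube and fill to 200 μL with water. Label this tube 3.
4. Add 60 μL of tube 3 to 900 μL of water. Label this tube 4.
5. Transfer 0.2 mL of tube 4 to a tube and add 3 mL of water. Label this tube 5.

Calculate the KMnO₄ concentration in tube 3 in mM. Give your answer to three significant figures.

Step 1: 0.25 mL brought to 2 mL → factor 2/0.25 = 8
Step 2: 0.8 mL brought to 6 mL → factor 6/0.8 = 7.5
Step 3: 80 μL brought to 200 μL → factor 200/80 = 2.5
Dilution factor through tube 3 = 8 × 7.5 × 2.5 = 150
[tube 3] = 0.100 M / 150 = 0.0006667 M = 0.667 mM

0.667 mM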